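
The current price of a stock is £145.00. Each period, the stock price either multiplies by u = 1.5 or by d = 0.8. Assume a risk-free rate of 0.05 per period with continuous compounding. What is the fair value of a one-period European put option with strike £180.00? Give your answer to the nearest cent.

Risk-neutral probability p = (e^0.05 − 0.8)/(1.5 − 0.8) = 0.2513/0.7000 = 0.3590
Terminal stock prices: S_u = 217.5, S_d = 116
Terminal payoffs (K − S): max(-37.5, 0) = 0, max(64, 0) = 64
Node 0 (S = 145): V_0 = e^(−0.05)·[0.3590·0.0000 + 0.6410·64.0000] = 39.0257

£39.03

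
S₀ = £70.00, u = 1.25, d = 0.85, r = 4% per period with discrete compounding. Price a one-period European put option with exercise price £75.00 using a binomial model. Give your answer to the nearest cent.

£7.82

Risk-neutral probability p = (1 + 0.04 − 0.85)/(1.25 − 0.85) = 0.1900/0.4000 = 0.4750
Terminal stock prices: S_u = 87.5, S_d = 59.5
Terminal payoffs (K − S): max(-12.5, 0) = 0, max(15.5, 0) = 15.5
Node 0 (S = 70): V_0 = 1/1.04·[0.4750·0.0000 + 0.5250·15.5000] = 7.8245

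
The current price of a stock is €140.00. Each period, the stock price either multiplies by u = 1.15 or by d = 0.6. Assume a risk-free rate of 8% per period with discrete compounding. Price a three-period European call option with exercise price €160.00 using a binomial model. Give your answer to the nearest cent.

€27.93

Risk-neutral probability p = (1 + 0.08 − 0.6)/(1.15 − 0.6) = 0.4800/0.5500 = 0.8727
Terminal stock prices: S_uuu = 212.9, S_uud = 111.1, S_udd = 57.96, S_ddd = 30.24
Terminal payoffs (S − K): max(52.92, 0) = 52.92, max(-48.91, 0) = 0, max(-102, 0) = 0, max(-129.8, 0) = 0
Node uu (S = 185.1): V_uu = 1/1.08·[0.8727·52.9225 + 0.1273·0.0000] = 42.7657
Node ud (S = 96.6): V_ud = 1/1.08·[0.8727·0.0000 + 0.1273·0.0000] = 0.0000
Node dd (S = 50.4): V_dd = 1/1.08·[0.8727·0.0000 + 0.1273·0.0000] = 0.0000
Node u (S = 161): V_u = 1/1.08·[0.8727·42.7657 + 0.1273·0.0000] = 34.5581
Node d (S = 84): V_d = 1/1.08·[0.8727·0.0000 + 0.1273·0.0000] = 0.0000
Node 0 (S = 140): V_0 = 1/1.08·[0.8727·34.5581 + 0.1273·0.0000] = 27.9257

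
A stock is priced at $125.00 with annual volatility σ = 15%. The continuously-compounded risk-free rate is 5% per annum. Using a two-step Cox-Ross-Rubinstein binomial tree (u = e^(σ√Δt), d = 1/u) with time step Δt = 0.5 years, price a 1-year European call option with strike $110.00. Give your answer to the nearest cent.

CRR parameters: u = e^(σ√Δt) = e^(0.15·√0.5) = 1.1119, d = 1/u = 0.8994
Per-period rate: rΔt = 0.05·0.5 = 0.025, so R = e^0.025 = 1.0253
Risk-neutral probability p = (e^0.025 − 0.8994)/(1.1119 − 0.8994) = 0.1259/0.2125 = 0.5926
Terminal stock prices: S_uu = 154.5, S_ud = 125, S_dd = 101.1
Terminal payoffs (S − K): max(44.54, 0) = 44.54, max(15, 0) = 15, max(-8.893, 0) = 0
Node u (S = 139): V_u = e^(−0.025)·[0.5926·44.5389 + 0.4074·15.0000] = 31.7028
Node d (S = 112.4): V_d = e^(−0.025)·[0.5926·15.0000 + 0.4074·0.0000] = 8.6698
Node 0 (S = 125): V_0 = e^(−0.025)·[0.5926·31.7028 + 0.4074·8.6698] = 21.7686

$21.77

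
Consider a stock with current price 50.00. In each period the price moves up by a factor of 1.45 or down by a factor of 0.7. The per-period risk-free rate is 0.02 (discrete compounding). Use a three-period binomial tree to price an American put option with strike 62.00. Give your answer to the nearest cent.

Risk-neutral probability p = (1 + 0.02 − 0.7)/(1.45 − 0.7) = 0.3200/0.7500 = 0.4267
Terminal stock prices: S_uuu = 152.4, S_uud = 73.59, S_udd = 35.52, S_ddd = 17.15
Terminal payoffs (K − S): max(-90.43, 0) = 0, max(-11.59, 0) = 0, max(26.48, 0) = 26.48, max(44.85, 0) = 44.85
Node uu (S = 105.1): continuation = 1/1.02·[0.4267·0.0000 + 0.5733·0.0000] = 0.0000; exercise value = 0.0000 ≤ continuation, so V_uu = 0.0000
Node ud (S = 50.75): continuation = 1/1.02·[0.4267·0.0000 + 0.5733·26.4750] = 14.8814; exercise value = 11.2500 ≤ continuation, so V_ud = 14.8814
Node dd (S = 24.5): continuation = 1/1.02·[0.4267·26.4750 + 0.5733·44.8500] = 36.2843; exercise value = 37.5000 > continuation, so V_dd = 37.5000 (exercise)
Node u (S = 72.5): continuation = 1/1.02·[0.4267·0.0000 + 0.5733·14.8814] = 8.3647; exercise value = 0.0000 ≤ continuation, so V_u = 8.3647
Node d (S = 35): continuation = 1/1.02·[0.4267·14.8814 + 0.5733·37.5000] = 27.3033; exercise value = 27.0000 ≤ continuation, so V_d = 27.3033
Node 0 (S = 50): continuation = 1/1.02·[0.4267·8.3647 + 0.5733·27.3033] = 18.8459; exercise value = 12.0000 ≤ continuation, so V_0 = 18.8459

18.85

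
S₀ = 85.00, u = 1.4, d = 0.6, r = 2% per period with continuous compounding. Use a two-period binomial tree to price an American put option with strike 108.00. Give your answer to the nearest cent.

35.29

Risk-neutral probability p = (e^0.02 − 0.6)/(1.4 − 0.6) = 0.4202/0.8000 = 0.5253
Terminal stock prices: S_uu = 166.6, S_ud = 71.4, S_dd = 30.6
Terminal payoffs (K − S): max(-58.6, 0) = 0, max(36.6, 0) = 36.6, max(77.4, 0) = 77.4
Node u (S = 119): continuation = e^(−0.02)·[0.5253·0.0000 + 0.4747·36.6000] = 17.0317; exercise value = 0.0000 ≤ continuation, so V_u = 17.0317
Node d (S = 51): continuation = e^(−0.02)·[0.5253·36.6000 + 0.4747·77.4000] = 54.8615; exercise value = 57.0000 > continuation, so V_d = 57.0000 (exercise)
Node 0 (S = 85): continuation = e^(−0.02)·[0.5253·17.0317 + 0.4747·57.0000] = 35.2936; exercise value = 23.0000 ≤ continuation, so V_0 = 35.2936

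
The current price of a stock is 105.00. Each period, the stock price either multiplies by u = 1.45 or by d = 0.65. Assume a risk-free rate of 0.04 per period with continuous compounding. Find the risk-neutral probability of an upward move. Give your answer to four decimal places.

p = 0.4885

Risk-neutral probability p = (e^0.04 − 0.65)/(1.45 − 0.65) = 0.3908/0.8000 = 0.4885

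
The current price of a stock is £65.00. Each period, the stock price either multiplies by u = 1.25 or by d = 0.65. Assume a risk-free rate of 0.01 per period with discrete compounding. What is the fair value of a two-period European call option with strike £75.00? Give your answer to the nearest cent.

Risk-neutral probability p = (1 + 0.01 − 0.65)/(1.25 − 0.65) = 0.3600/0.6000 = 0.6000
Terminal stock prices: S_uu = 101.6, S_ud = 52.81, S_dd = 27.46
Terminal payoffs (S − K): max(26.56, 0) = 26.56, max(-22.19, 0) = 0, max(-47.54, 0) = 0
Node u (S = 81.25): V_u = 1/1.01·[0.6000·26.5625 + 0.4000·0.0000] = 15.7797
Node d (S = 42.25): V_d = 1/1.01·[0.6000·0.0000 + 0.4000·0.0000] = 0.0000
Node 0 (S = 65): V_0 = 1/1.01·[0.6000·15.7797 + 0.4000·0.0000] = 9.3741

£9.37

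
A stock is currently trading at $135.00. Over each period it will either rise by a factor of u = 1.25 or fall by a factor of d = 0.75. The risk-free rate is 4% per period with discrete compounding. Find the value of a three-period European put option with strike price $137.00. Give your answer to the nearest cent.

$16.75

Risk-neutral probability p = (1 + 0.04 − 0.75)/(1.25 − 0.75) = 0.2900/0.5000 = 0.5800
Terminal stock prices: S_uuu = 263.7, S_uud = 158.2, S_udd = 94.92, S_ddd = 56.95
Terminal payoffs (K − S): max(-126.7, 0) = 0, max(-21.2, 0) = 0, max(42.08, 0) = 42.08, max(80.05, 0) = 80.05
Node uu (S = 210.9): V_uu = 1/1.04·[0.5800·0.0000 + 0.4200·0.0000] = 0.0000
Node ud (S = 126.6): V_ud = 1/1.04·[0.5800·0.0000 + 0.4200·42.0781] = 16.9931
Node dd (S = 75.94): V_dd = 1/1.04·[0.5800·42.0781 + 0.4200·80.0469] = 55.7933
Node u (S = 168.8): V_u = 1/1.04·[0.5800·0.0000 + 0.4200·16.9931] = 6.8626
Node d (S = 101.2): V_d = 1/1.04·[0.5800·16.9931 + 0.4200·55.7933] = 32.0088
Node 0 (S = 135): V_0 = 1/1.04·[0.5800·6.8626 + 0.4200·32.0088] = 16.7539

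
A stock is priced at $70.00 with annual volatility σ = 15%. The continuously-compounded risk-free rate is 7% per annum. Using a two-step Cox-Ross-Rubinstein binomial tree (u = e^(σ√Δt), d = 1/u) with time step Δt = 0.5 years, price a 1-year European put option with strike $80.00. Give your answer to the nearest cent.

$7.10

CRR parameters: u = e^(σ√Δt) = e^(0.15·√0.5) = 1.1119, d = 1/u = 0.8994
Per-period rate: rΔt = 0.07·0.5 = 0.035, so R = e^0.035 = 1.0356
Risk-neutral probability p = (e^0.035 − 0.8994)/(1.1119 − 0.8994) = 0.1363/0.2125 = 0.6411
Terminal stock prices: S_uu = 86.54, S_ud = 70, S_dd = 56.62
Terminal payoffs (K − S): max(-6.542, 0) = 0, max(10, 0) = 10, max(23.38, 0) = 23.38
Node u (S = 77.83): V_u = e^(−0.035)·[0.6411·0.0000 + 0.3589·10.0000] = 3.4655
Node d (S = 62.96): V_d = e^(−0.035)·[0.6411·10.0000 + 0.3589·23.3799] = 14.2929
Node 0 (S = 70): V_0 = e^(−0.035)·[0.6411·3.4655 + 0.3589·14.2929] = 7.0985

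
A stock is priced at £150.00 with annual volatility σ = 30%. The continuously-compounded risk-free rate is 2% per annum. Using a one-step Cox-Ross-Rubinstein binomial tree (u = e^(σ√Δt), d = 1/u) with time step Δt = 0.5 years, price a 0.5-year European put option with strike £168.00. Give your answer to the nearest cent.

CRR parameters: u = e^(σ√Δt) = e^(0.3·√0.5) = 1.2363, d = 1/u = 0.8089
Per-period rate: rΔt = 0.02·0.5 = 0.01, so R = e^0.01 = 1.0101
Risk-neutral probability p = (e^0.01 − 0.8089)/(1.2363 − 0.8089) = 0.2012/0.4275 = 0.4707
Terminal stock prices: S_u = 185.4, S_d = 121.3
Terminal payoffs (K − S): max(-17.45, 0) = 0, max(46.67, 0) = 46.67
Node 0 (S = 150): V_0 = e^(−0.01)·[0.4707·0.0000 + 0.5293·46.6713] = 24.4584

£24.46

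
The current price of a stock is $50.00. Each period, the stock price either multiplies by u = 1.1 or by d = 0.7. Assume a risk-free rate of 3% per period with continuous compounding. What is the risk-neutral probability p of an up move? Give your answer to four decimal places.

Risk-neutral probability p = (e^0.03 − 0.7)/(1.1 − 0.7) = 0.3305/0.4000 = 0.8261

p = 0.8261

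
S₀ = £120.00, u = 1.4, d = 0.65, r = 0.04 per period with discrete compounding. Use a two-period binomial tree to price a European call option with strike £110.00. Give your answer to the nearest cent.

Risk-neutral probability p = (1 + 0.04 − 0.65)/(1.4 − 0.65) = 0.3900/0.7500 = 0.5200
Terminal stock prices: S_uu = 235.2, S_ud = 109.2, S_dd = 50.7
Terminal payoffs (S − K): max(125.2, 0) = 125.2, max(-0.8, 0) = 0, max(-59.3, 0) = 0
Node u (S = 168): V_u = 1/1.04·[0.5200·125.2000 + 0.4800·0.0000] = 62.6000
Node d (S = 78): V_d = 1/1.04·[0.5200·0.0000 + 0.4800·0.0000] = 0.0000
Node 0 (S = 120): V_0 = 1/1.04·[0.5200·62.6000 + 0.4800·0.0000] = 31.3000

£31.30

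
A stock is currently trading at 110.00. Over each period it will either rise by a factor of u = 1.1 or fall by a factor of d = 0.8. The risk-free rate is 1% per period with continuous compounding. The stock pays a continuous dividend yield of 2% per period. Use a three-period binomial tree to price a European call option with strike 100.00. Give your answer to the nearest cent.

Per-period risk-free factor R = e^0.01 = 1.0101; dividend-adjusted growth = e^(0.01−0.02) = 0.9900.
Risk-neutral probability p = (0.9900 − 0.8)/(1.1 − 0.8) = 0.1900/0.3000 = 0.6335
Terminal stock prices: S_uuu = 146.4, S_uud = 106.5, S_udd = 77.44, S_ddd = 56.32
Terminal payoffs (S − K): max(46.41, 0) = 46.41, max(6.48, 0) = 6.48, max(-22.56, 0) = 0, max(-43.68, 0) = 0
Node uu (S = 133.1): V_uu = e^(−0.01)·[0.6335·46.4100 + 0.3665·6.4800] = 31.4595
Node ud (S = 96.8): V_ud = e^(−0.01)·[0.6335·6.4800 + 0.3665·0.0000] = 4.0642
Node dd (S = 70.4): V_dd = e^(−0.01)·[0.6335·0.0000 + 0.3665·0.0000] = 0.0000
Node u (S = 121): V_u = e^(−0.01)·[0.6335·31.4595 + 0.3665·4.0642] = 21.2060
Node d (S = 88): V_d = e^(−0.01)·[0.6335·4.0642 + 0.3665·0.0000] = 2.5491
Node 0 (S = 110): V_0 = e^(−0.01)·[0.6335·21.2060 + 0.3665·2.5491] = 14.2252

14.23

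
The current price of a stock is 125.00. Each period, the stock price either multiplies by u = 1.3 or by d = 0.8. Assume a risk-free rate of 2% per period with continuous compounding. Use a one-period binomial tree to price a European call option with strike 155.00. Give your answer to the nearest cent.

Risk-neutral probability p = (e^0.02 − 0.8)/(1.3 − 0.8) = 0.2202/0.5000 = 0.4404
Terminal stock prices: S_u = 162.5, S_d = 100
Terminal payoffs (S − K): max(7.5, 0) = 7.5, max(-55, 0) = 0
Node 0 (S = 125): V_0 = e^(−0.02)·[0.4404·7.5000 + 0.5596·0.0000] = 3.2376

3.24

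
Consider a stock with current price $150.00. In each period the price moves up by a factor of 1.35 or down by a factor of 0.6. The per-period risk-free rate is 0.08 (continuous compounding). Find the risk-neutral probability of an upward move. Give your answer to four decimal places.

Risk-neutral probability p = (e^0.08 − 0.6)/(1.35 − 0.6) = 0.4833/0.7500 = 0.6444

p = 0.6444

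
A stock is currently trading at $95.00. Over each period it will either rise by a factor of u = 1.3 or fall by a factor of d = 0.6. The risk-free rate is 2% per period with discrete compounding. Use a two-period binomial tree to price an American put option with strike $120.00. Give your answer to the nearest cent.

$35.29

Risk-neutral probability p = (1 + 0.02 − 0.6)/(1.3 − 0.6) = 0.4200/0.7000 = 0.6000
Terminal stock prices: S_uu = 160.6, S_ud = 74.1, S_dd = 34.2
Terminal payoffs (K − S): max(-40.55, 0) = 0, max(45.9, 0) = 45.9, max(85.8, 0) = 85.8
Node u (S = 123.5): continuation = 1/1.02·[0.6000·0.0000 + 0.4000·45.9000] = 18.0000; exercise value = 0.0000 ≤ continuation, so V_u = 18.0000
Node d (S = 57): continuation = 1/1.02·[0.6000·45.9000 + 0.4000·85.8000] = 60.6471; exercise value = 63.0000 > continuation, so V_d = 63.0000 (exercise)
Node 0 (S = 95): continuation = 1/1.02·[0.6000·18.0000 + 0.4000·63.0000] = 35.2941; exercise value = 25.0000 ≤ continuation, so V_0 = 35.2941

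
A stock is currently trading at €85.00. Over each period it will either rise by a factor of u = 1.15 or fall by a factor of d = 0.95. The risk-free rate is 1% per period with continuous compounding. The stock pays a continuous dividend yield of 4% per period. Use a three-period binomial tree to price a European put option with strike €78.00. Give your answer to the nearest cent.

Per-period risk-free factor R = e^0.01 = 1.0101; dividend-adjusted growth = e^(0.01−0.04) = 0.9704.
Risk-neutral probability p = (0.9704 − 0.95)/(1.15 − 0.95) = 0.0204/0.2000 = 0.1022
Terminal stock prices: S_uuu = 129.3, S_uud = 106.8, S_udd = 88.22, S_ddd = 72.88
Terminal payoffs (K − S): max(-51.27, 0) = 0, max(-28.79, 0) = 0, max(-10.22, 0) = 0, max(5.123, 0) = 5.123
Node uu (S = 112.4): V_uu = e^(−0.01)·[0.1022·0.0000 + 0.8978·0.0000] = 0.0000
Node ud (S = 92.86): V_ud = e^(−0.01)·[0.1022·0.0000 + 0.8978·0.0000] = 0.0000
Node dd (S = 76.71): V_dd = e^(−0.01)·[0.1022·0.0000 + 0.8978·5.1231] = 4.5536
Node u (S = 97.75): V_u = e^(−0.01)·[0.1022·0.0000 + 0.8978·0.0000] = 0.0000
Node d (S = 80.75): V_d = e^(−0.01)·[0.1022·0.0000 + 0.8978·4.5536] = 4.0475
Node 0 (S = 85): V_0 = e^(−0.01)·[0.1022·0.0000 + 0.8978·4.0475] = 3.5975

€3.60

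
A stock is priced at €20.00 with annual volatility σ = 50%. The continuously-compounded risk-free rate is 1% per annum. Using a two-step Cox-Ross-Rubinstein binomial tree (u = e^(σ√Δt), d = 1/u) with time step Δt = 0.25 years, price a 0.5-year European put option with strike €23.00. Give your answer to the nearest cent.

€4.83

CRR parameters: u = e^(σ√Δt) = e^(0.5·√0.25) = 1.2840, d = 1/u = 0.7788
Per-period rate: rΔt = 0.01·0.25 = 0.0025, so R = e^0.0025 = 1.0025
Risk-neutral probability p = (e^0.0025 − 0.7788)/(1.2840 − 0.7788) = 0.2237/0.5052 = 0.4428
Terminal stock prices: S_uu = 32.97, S_ud = 20, S_dd = 12.13
Terminal payoffs (K − S): max(-9.974, 0) = 0, max(3, 0) = 3, max(10.87, 0) = 10.87
Node u (S = 25.68): V_u = e^(−0.0025)·[0.4428·0.0000 + 0.5572·3.0000] = 1.6675
Node d (S = 15.58): V_d = e^(−0.0025)·[0.4428·3.0000 + 0.5572·10.8694] = 7.3666
Node 0 (S = 20): V_0 = e^(−0.0025)·[0.4428·1.6675 + 0.5572·7.3666] = 4.8310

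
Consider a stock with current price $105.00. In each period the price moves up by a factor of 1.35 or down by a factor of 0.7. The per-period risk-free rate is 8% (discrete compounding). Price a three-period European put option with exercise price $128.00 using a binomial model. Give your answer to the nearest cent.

$19.30

Risk-neutral probability p = (1 + 0.08 − 0.7)/(1.35 − 0.7) = 0.3800/0.6500 = 0.5846
Terminal stock prices: S_uuu = 258.3, S_uud = 134, S_udd = 69.46, S_ddd = 36.01
Terminal payoffs (K − S): max(-130.3, 0) = 0, max(-5.954, 0) = 0, max(58.54, 0) = 58.54, max(91.99, 0) = 91.99
Node uu (S = 191.4): V_uu = 1/1.08·[0.5846·0.0000 + 0.4154·0.0000] = 0.0000
Node ud (S = 99.22): V_ud = 1/1.08·[0.5846·0.0000 + 0.4154·58.5425] = 22.5163
Node dd (S = 51.45): V_dd = 1/1.08·[0.5846·58.5425 + 0.4154·91.9850] = 67.0685
Node u (S = 141.8): V_u = 1/1.08·[0.5846·0.0000 + 0.4154·22.5163] = 8.6601
Node d (S = 73.5): V_d = 1/1.08·[0.5846·22.5163 + 0.4154·67.0685] = 37.9839
Node 0 (S = 105): V_0 = 1/1.08·[0.5846·8.6601 + 0.4154·37.9839] = 19.2970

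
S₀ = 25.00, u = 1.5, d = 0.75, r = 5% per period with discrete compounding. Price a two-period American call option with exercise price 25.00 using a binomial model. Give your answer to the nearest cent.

5.90

Risk-neutral probability p = (1 + 0.05 − 0.75)/(1.5 − 0.75) = 0.3000/0.7500 = 0.4000
Terminal stock prices: S_uu = 56.25, S_ud = 28.12, S_dd = 14.06
Terminal payoffs (S − K): max(31.25, 0) = 31.25, max(3.125, 0) = 3.125, max(-10.94, 0) = 0
Node u (S = 37.5): continuation = 1/1.05·[0.4000·31.2500 + 0.6000·3.1250] = 13.6905; exercise value = 12.5000 ≤ continuation, so V_u = 13.6905
Node d (S = 18.75): continuation = 1/1.05·[0.4000·3.1250 + 0.6000·0.0000] = 1.1905; exercise value = 0.0000 ≤ continuation, so V_d = 1.1905
Node 0 (S = 25): continuation = 1/1.05·[0.4000·13.6905 + 0.6000·1.1905] = 5.8957; exercise value = 0.0000 ≤ continuation, so V_0 = 5.8957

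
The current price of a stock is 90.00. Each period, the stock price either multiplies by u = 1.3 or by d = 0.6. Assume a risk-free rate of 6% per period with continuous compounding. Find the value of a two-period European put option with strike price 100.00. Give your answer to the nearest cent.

Risk-neutral probability p = (e^0.06 − 0.6)/(1.3 − 0.6) = 0.4618/0.7000 = 0.6598
Terminal stock prices: S_uu = 152.1, S_ud = 70.2, S_dd = 32.4
Terminal payoffs (K − S): max(-52.1, 0) = 0, max(29.8, 0) = 29.8, max(67.6, 0) = 67.6
Node u (S = 117): V_u = e^(−0.06)·[0.6598·0.0000 + 0.3402·29.8000] = 9.5485
Node d (S = 54): V_d = e^(−0.06)·[0.6598·29.8000 + 0.3402·67.6000] = 40.1765
Node 0 (S = 90): V_0 = e^(−0.06)·[0.6598·9.5485 + 0.3402·40.1765] = 18.8062

18.81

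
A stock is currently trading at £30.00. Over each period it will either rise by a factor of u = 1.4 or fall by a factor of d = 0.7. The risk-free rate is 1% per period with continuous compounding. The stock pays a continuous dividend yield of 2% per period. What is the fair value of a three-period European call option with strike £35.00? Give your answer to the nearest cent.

Per-period risk-free factor R = e^0.01 = 1.0101; dividend-adjusted growth = e^(0.01−0.02) = 0.9900.
Risk-neutral probability p = (0.9900 − 0.7)/(1.4 − 0.7) = 0.2900/0.7000 = 0.4144
Terminal stock prices: S_uuu = 82.32, S_uud = 41.16, S_udd = 20.58, S_ddd = 10.29
Terminal payoffs (S − K): max(47.32, 0) = 47.32, max(6.16, 0) = 6.16, max(-14.42, 0) = 0, max(-24.71, 0) = 0
Node uu (S = 58.8): V_uu = e^(−0.01)·[0.4144·47.3200 + 0.5856·6.1600] = 22.9839
Node ud (S = 29.4): V_ud = e^(−0.01)·[0.4144·6.1600 + 0.5856·0.0000] = 2.5270
Node dd (S = 14.7): V_dd = e^(−0.01)·[0.4144·0.0000 + 0.5856·0.0000] = 0.0000
Node u (S = 42): V_u = e^(−0.01)·[0.4144·22.9839 + 0.5856·2.5270] = 10.8940
Node d (S = 21): V_d = e^(−0.01)·[0.4144·2.5270 + 0.5856·0.0000] = 1.0367
Node 0 (S = 30): V_0 = e^(−0.01)·[0.4144·10.8940 + 0.5856·1.0367] = 5.0702

£5.07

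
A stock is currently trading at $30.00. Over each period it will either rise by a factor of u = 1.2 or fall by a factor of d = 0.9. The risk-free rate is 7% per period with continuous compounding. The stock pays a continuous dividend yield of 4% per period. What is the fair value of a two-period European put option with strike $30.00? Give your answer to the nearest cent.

Per-period risk-free factor R = e^0.07 = 1.0725; dividend-adjusted growth = e^(0.07−0.04) = 1.0305.
Risk-neutral probability p = (1.0305 − 0.9)/(1.2 − 0.9) = 0.1305/0.3000 = 0.4348
Terminal stock prices: S_uu = 43.2, S_ud = 32.4, S_dd = 24.3
Terminal payoffs (K − S): max(-13.2, 0) = 0, max(-2.4, 0) = 0, max(5.7, 0) = 5.7
Node u (S = 36): V_u = e^(−0.07)·[0.4348·0.0000 + 0.5652·0.0000] = 0.0000
Node d (S = 27): V_d = e^(−0.07)·[0.4348·0.0000 + 0.5652·5.7000] = 3.0036
Node 0 (S = 30): V_0 = e^(−0.07)·[0.4348·0.0000 + 0.5652·3.0036] = 1.5827

$1.58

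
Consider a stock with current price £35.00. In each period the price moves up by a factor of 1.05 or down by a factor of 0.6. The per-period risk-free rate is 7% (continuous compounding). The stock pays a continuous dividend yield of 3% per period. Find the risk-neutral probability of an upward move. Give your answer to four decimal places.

p = 0.9796

Per-period risk-free factor R = e^0.07 = 1.0725; dividend-adjusted growth = e^(0.07−0.03) = 1.0408.
Risk-neutral probability p = (1.0408 − 0.6)/(1.05 − 0.6) = 0.4408/0.4500 = 0.9796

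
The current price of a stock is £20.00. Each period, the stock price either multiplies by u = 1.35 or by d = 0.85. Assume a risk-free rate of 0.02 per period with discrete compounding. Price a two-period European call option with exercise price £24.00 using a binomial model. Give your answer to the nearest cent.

£1.38

Risk-neutral probability p = (1 + 0.02 − 0.85)/(1.35 − 0.85) = 0.1700/0.5000 = 0.3400
Terminal stock prices: S_uu = 36.45, S_ud = 22.95, S_dd = 14.45
Terminal payoffs (S − K): max(12.45, 0) = 12.45, max(-1.05, 0) = 0, max(-9.55, 0) = 0
Node u (S = 27): V_u = 1/1.02·[0.3400·12.4500 + 0.6600·0.0000] = 4.1500
Node d (S = 17): V_d = 1/1.02·[0.3400·0.0000 + 0.6600·0.0000] = 0.0000
Node 0 (S = 20): V_0 = 1/1.02·[0.3400·4.1500 + 0.6600·0.0000] = 1.3833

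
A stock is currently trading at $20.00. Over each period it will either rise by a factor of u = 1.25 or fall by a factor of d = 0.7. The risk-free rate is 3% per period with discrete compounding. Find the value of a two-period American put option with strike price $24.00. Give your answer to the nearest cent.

Risk-neutral probability p = (1 + 0.03 − 0.7)/(1.25 − 0.7) = 0.3300/0.5500 = 0.6000
Terminal stock prices: S_uu = 31.25, S_ud = 17.5, S_dd = 9.8
Terminal payoffs (K − S): max(-7.25, 0) = 0, max(6.5, 0) = 6.5, max(14.2, 0) = 14.2
Node u (S = 25): continuation = 1/1.03·[0.6000·0.0000 + 0.4000·6.5000] = 2.5243; exercise value = 0.0000 ≤ continuation, so V_u = 2.5243
Node d (S = 14): continuation = 1/1.03·[0.6000·6.5000 + 0.4000·14.2000] = 9.3010; exercise value = 10.0000 > continuation, so V_d = 10.0000 (exercise)
Node 0 (S = 20): continuation = 1/1.03·[0.6000·2.5243 + 0.4000·10.0000] = 5.3539; exercise value = 4.0000 ≤ continuation, so V_0 = 5.3539

$5.35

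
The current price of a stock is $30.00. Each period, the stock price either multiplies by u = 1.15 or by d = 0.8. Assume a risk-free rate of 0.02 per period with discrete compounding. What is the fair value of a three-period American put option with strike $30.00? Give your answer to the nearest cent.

$2.83

Risk-neutral probability p = (1 + 0.02 − 0.8)/(1.15 − 0.8) = 0.2200/0.3500 = 0.6286
Terminal stock prices: S_uuu = 45.63, S_uud = 31.74, S_udd = 22.08, S_ddd = 15.36
Terminal payoffs (K − S): max(-15.63, 0) = 0, max(-1.74, 0) = 0, max(7.92, 0) = 7.92, max(14.64, 0) = 14.64
Node uu (S = 39.67): continuation = 1/1.02·[0.6286·0.0000 + 0.3714·0.0000] = 0.0000; exercise value = 0.0000 ≤ continuation, so V_uu = 0.0000
Node ud (S = 27.6): continuation = 1/1.02·[0.6286·0.0000 + 0.3714·7.9200] = 2.8840; exercise value = 2.4000 ≤ continuation, so V_ud = 2.8840
Node dd (S = 19.2): continuation = 1/1.02·[0.6286·7.9200 + 0.3714·14.6400] = 10.2118; exercise value = 10.8000 > continuation, so V_dd = 10.8000 (exercise)
Node u (S = 34.5): continuation = 1/1.02·[0.6286·0.0000 + 0.3714·2.8840] = 1.0502; exercise value = 0.0000 ≤ continuation, so V_u = 1.0502
Node d (S = 24): continuation = 1/1.02·[0.6286·2.8840 + 0.3714·10.8000] = 5.7100; exercise value = 6.0000 > continuation, so V_d = 6.0000 (exercise)
Node 0 (S = 30): continuation = 1/1.02·[0.6286·1.0502 + 0.3714·6.0000] = 2.8321; exercise value = 0.0000 ≤ continuation, so V_0 = 2.8321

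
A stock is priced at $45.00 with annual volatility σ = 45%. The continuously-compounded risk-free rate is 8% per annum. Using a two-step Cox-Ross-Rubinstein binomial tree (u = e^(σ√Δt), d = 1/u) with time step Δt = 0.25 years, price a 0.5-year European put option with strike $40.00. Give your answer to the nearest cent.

$2.84

CRR parameters: u = e^(σ√Δt) = e^(0.45·√0.25) = 1.2523, d = 1/u = 0.7985
Per-period rate: rΔt = 0.08·0.25 = 0.02, so R = e^0.02 = 1.0202
Risk-neutral probability p = (e^0.02 − 0.7985)/(1.2523 − 0.7985) = 0.2217/0.4538 = 0.4885
Terminal stock prices: S_uu = 70.57, S_ud = 45, S_dd = 28.69
Terminal payoffs (K − S): max(-30.57, 0) = 0, max(-5, 0) = 0, max(11.31, 0) = 11.31
Node u (S = 56.35): V_u = e^(−0.02)·[0.4885·0.0000 + 0.5115·0.0000] = 0.0000
Node d (S = 35.93): V_d = e^(−0.02)·[0.4885·0.0000 + 0.5115·11.3067] = 5.6689
Node 0 (S = 45): V_0 = e^(−0.02)·[0.4885·0.0000 + 0.5115·5.6689] = 2.8422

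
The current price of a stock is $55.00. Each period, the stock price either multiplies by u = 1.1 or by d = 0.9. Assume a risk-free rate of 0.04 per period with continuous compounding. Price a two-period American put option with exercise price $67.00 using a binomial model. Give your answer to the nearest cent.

$12.00

Risk-neutral probability p = (e^0.04 − 0.9)/(1.1 − 0.9) = 0.1408/0.2000 = 0.7041
Terminal stock prices: S_uu = 66.55, S_ud = 54.45, S_dd = 44.55
Terminal payoffs (K − S): max(0.45, 0) = 0.45, max(12.55, 0) = 12.55, max(22.45, 0) = 22.45
Node u (S = 60.5): continuation = e^(−0.04)·[0.7041·0.4500 + 0.2959·12.5500] = 3.8729; exercise value = 6.5000 > continuation, so V_u = 6.5000 (exercise)
Node d (S = 49.5): continuation = e^(−0.04)·[0.7041·12.5500 + 0.2959·22.4500] = 14.8729; exercise value = 17.5000 > continuation, so V_d = 17.5000 (exercise)
Node 0 (S = 55): continuation = e^(−0.04)·[0.7041·6.5000 + 0.2959·17.5000] = 9.3729; exercise value = 12.0000 > continuation, so V_0 = 12.0000 (exercise)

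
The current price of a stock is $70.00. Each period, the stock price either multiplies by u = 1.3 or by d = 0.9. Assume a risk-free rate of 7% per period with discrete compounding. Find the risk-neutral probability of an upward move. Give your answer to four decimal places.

p = 0.4250

Risk-neutral probability p = (1 + 0.07 − 0.9)/(1.3 − 0.9) = 0.1700/0.4000 = 0.4250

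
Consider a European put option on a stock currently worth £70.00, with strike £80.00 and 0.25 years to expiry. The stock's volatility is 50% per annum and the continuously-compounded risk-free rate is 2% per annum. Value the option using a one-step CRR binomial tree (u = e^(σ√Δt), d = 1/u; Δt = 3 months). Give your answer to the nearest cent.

£14.00

CRR parameters: u = e^(σ√Δt) = e^(0.5·√0.25) = 1.2840, d = 1/u = 0.7788
Per-period rate: rΔt = 0.02·0.25 = 0.005, so R = e^0.005 = 1.0050
Risk-neutral probability p = (e^0.005 − 0.7788)/(1.2840 − 0.7788) = 0.2262/0.5052 = 0.4477
Terminal stock prices: S_u = 89.88, S_d = 54.52
Terminal payoffs (K − S): max(-9.882, 0) = 0, max(25.48, 0) = 25.48
Node 0 (S = 70): V_0 = e^(−0.005)·[0.4477·0.0000 + 0.5523·25.4839] = 14.0034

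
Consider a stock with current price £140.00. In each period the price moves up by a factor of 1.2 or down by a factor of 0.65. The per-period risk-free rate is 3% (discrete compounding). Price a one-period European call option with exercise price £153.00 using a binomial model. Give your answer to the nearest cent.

Risk-neutral probability p = (1 + 0.03 − 0.65)/(1.2 − 0.65) = 0.3800/0.5500 = 0.6909
Terminal stock prices: S_u = 168, S_d = 91
Terminal payoffs (S − K): max(15, 0) = 15, max(-62, 0) = 0
Node 0 (S = 140): V_0 = 1/1.03·[0.6909·15.0000 + 0.3091·0.0000] = 10.0618

£10.06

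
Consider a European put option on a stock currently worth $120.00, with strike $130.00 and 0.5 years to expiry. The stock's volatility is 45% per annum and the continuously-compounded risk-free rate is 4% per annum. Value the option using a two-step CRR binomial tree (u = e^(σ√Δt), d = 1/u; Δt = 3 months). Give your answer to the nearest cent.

CRR parameters: u = e^(σ√Δt) = e^(0.45·√0.25) = 1.2523, d = 1/u = 0.7985
Per-period rate: rΔt = 0.04·0.25 = 0.01, so R = e^0.01 = 1.0101
Risk-neutral probability p = (e^0.01 − 0.7985)/(1.2523 − 0.7985) = 0.2115/0.4538 = 0.4661
Terminal stock prices: S_uu = 188.2, S_ud = 120, S_dd = 76.52
Terminal payoffs (K − S): max(-58.2, 0) = 0, max(10, 0) = 10, max(53.48, 0) = 53.48
Node u (S = 150.3): V_u = e^(−0.01)·[0.4661·0.0000 + 0.5339·10.0000] = 5.2856
Node d (S = 95.82): V_d = e^(−0.01)·[0.4661·10.0000 + 0.5339·53.4846] = 32.8845
Node 0 (S = 120): V_0 = e^(−0.01)·[0.4661·5.2856 + 0.5339·32.8845] = 19.8206

$19.82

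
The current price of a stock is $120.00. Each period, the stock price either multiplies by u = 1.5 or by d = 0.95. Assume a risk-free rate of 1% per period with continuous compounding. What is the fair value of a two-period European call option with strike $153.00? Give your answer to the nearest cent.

$4.80

Risk-neutral probability p = (e^0.01 − 0.95)/(1.5 − 0.95) = 0.0601/0.5500 = 0.1092
Terminal stock prices: S_uu = 270, S_ud = 171, S_dd = 108.3
Terminal payoffs (S − K): max(117, 0) = 117, max(18, 0) = 18, max(-44.7, 0) = 0
Node u (S = 180): V_u = e^(−0.01)·[0.1092·117.0000 + 0.8908·18.0000] = 28.5224
Node d (S = 114): V_d = e^(−0.01)·[0.1092·18.0000 + 0.8908·0.0000] = 1.9457
Node 0 (S = 120): V_0 = e^(−0.01)·[0.1092·28.5224 + 0.8908·1.9457] = 4.7992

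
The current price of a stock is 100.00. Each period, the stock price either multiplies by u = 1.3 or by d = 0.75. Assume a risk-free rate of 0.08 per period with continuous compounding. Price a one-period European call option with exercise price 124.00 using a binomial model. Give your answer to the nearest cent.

3.36

Risk-neutral probability p = (e^0.08 − 0.75)/(1.3 − 0.75) = 0.3333/0.5500 = 0.6060
Terminal stock prices: S_u = 130, S_d = 75
Terminal payoffs (S − K): max(6, 0) = 6, max(-49, 0) = 0
Node 0 (S = 100): V_0 = e^(−0.08)·[0.6060·6.0000 + 0.3940·0.0000] = 3.3563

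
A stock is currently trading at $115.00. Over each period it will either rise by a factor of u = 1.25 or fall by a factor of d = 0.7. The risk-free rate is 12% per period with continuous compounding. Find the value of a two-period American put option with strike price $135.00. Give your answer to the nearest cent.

Risk-neutral probability p = (e^0.12 − 0.7)/(1.25 − 0.7) = 0.4275/0.5500 = 0.7773
Terminal stock prices: S_uu = 179.7, S_ud = 100.6, S_dd = 56.35
Terminal payoffs (K − S): max(-44.69, 0) = 0, max(34.38, 0) = 34.38, max(78.65, 0) = 78.65
Node u (S = 143.8): continuation = e^(−0.12)·[0.7773·0.0000 + 0.2227·34.3750] = 6.7907; exercise value = 0.0000 ≤ continuation, so V_u = 6.7907
Node d (S = 80.5): continuation = e^(−0.12)·[0.7773·34.3750 + 0.2227·78.6500] = 39.2343; exercise value = 54.5000 > continuation, so V_d = 54.5000 (exercise)
Node 0 (S = 115): continuation = e^(−0.12)·[0.7773·6.7907 + 0.2227·54.5000] = 15.4476; exercise value = 20.0000 > continuation, so V_0 = 20.0000 (exercise)

$20.00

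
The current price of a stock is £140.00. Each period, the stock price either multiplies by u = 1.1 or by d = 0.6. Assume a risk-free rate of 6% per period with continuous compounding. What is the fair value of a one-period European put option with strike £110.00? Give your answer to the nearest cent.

£1.87

Risk-neutral probability p = (e^0.06 − 0.6)/(1.1 − 0.6) = 0.4618/0.5000 = 0.9237
Terminal stock prices: S_u = 154, S_d = 84
Terminal payoffs (K − S): max(-44, 0) = 0, max(26, 0) = 26
Node 0 (S = 140): V_0 = e^(−0.06)·[0.9237·0.0000 + 0.0763·26.0000] = 1.8689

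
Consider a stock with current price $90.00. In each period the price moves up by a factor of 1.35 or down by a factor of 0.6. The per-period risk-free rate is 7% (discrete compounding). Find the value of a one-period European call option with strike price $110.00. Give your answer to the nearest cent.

$6.74

Risk-neutral probability p = (1 + 0.07 − 0.6)/(1.35 − 0.6) = 0.4700/0.7500 = 0.6267
Terminal stock prices: S_u = 121.5, S_d = 54
Terminal payoffs (S − K): max(11.5, 0) = 11.5, max(-56, 0) = 0
Node 0 (S = 90): V_0 = 1/1.07·[0.6267·11.5000 + 0.3733·0.0000] = 6.7352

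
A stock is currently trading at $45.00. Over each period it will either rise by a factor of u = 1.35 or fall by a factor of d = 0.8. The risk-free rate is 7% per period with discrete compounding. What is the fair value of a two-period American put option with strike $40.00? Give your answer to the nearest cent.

$2.54

Risk-neutral probability p = (1 + 0.07 − 0.8)/(1.35 − 0.8) = 0.2700/0.5500 = 0.4909
Terminal stock prices: S_uu = 82.01, S_ud = 48.6, S_dd = 28.8
Terminal payoffs (K − S): max(-42.01, 0) = 0, max(-8.6, 0) = 0, max(11.2, 0) = 11.2
Node u (S = 60.75): continuation = 1/1.07·[0.4909·0.0000 + 0.5091·0.0000] = 0.0000; exercise value = 0.0000 ≤ continuation, so V_u = 0.0000
Node d (S = 36): continuation = 1/1.07·[0.4909·0.0000 + 0.5091·11.2000] = 5.3288; exercise value = 4.0000 ≤ continuation, so V_d = 5.3288
Node 0 (S = 45): continuation = 1/1.07·[0.4909·0.0000 + 0.5091·5.3288] = 2.5354; exercise value = 0.0000 ≤ continuation, so V_0 = 2.5354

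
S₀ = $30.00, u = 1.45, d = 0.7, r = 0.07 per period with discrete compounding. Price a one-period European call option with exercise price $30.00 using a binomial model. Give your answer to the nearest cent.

$6.22

Risk-neutral probability p = (1 + 0.07 − 0.7)/(1.45 − 0.7) = 0.3700/0.7500 = 0.4933
Terminal stock prices: S_u = 43.5, S_d = 21
Terminal payoffs (S − K): max(13.5, 0) = 13.5, max(-9, 0) = 0
Node 0 (S = 30): V_0 = 1/1.07·[0.4933·13.5000 + 0.5067·0.0000] = 6.2243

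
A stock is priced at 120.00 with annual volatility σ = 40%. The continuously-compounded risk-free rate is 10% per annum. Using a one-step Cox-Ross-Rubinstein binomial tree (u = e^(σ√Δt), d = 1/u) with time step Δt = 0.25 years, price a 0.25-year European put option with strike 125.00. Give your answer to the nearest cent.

12.71

CRR parameters: u = e^(σ√Δt) = e^(0.4·√0.25) = 1.2214, d = 1/u = 0.8187
Per-period rate: rΔt = 0.1·0.25 = 0.025, so R = e^0.025 = 1.0253
Risk-neutral probability p = (e^0.025 − 0.8187)/(1.2214 − 0.8187) = 0.2066/0.4027 = 0.5130
Terminal stock prices: S_u = 146.6, S_d = 98.25
Terminal payoffs (K − S): max(-21.57, 0) = 0, max(26.75, 0) = 26.75
Node 0 (S = 120): V_0 = e^(−0.025)·[0.5130·0.0000 + 0.4870·26.7523] = 12.7058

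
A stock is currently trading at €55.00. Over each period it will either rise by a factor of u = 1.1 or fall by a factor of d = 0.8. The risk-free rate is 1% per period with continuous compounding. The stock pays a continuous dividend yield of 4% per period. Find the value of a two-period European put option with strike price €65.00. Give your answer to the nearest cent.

Per-period risk-free factor R = e^0.01 = 1.0101; dividend-adjusted growth = e^(0.01−0.04) = 0.9704.
Risk-neutral probability p = (0.9704 − 0.8)/(1.1 − 0.8) = 0.1704/0.3000 = 0.5682
Terminal stock prices: S_uu = 66.55, S_ud = 48.4, S_dd = 35.2
Terminal payoffs (K − S): max(-1.55, 0) = 0, max(16.6, 0) = 16.6, max(29.8, 0) = 29.8
Node u (S = 60.5): V_u = e^(−0.01)·[0.5682·0.0000 + 0.4318·16.6000] = 7.0974
Node d (S = 44): V_d = e^(−0.01)·[0.5682·16.6000 + 0.4318·29.8000] = 22.0785
Node 0 (S = 55): V_0 = e^(−0.01)·[0.5682·7.0974 + 0.4318·22.0785] = 13.4319

€13.43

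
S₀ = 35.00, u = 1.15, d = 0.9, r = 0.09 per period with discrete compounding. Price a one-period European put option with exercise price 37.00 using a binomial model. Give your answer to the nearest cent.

Risk-neutral probability p = (1 + 0.09 − 0.9)/(1.15 − 0.9) = 0.1900/0.2500 = 0.7600
Terminal stock prices: S_u = 40.25, S_d = 31.5
Terminal payoffs (K − S): max(-3.25, 0) = 0, max(5.5, 0) = 5.5
Node 0 (S = 35): V_0 = 1/1.09·[0.7600·0.0000 + 0.2400·5.5000] = 1.2110

1.21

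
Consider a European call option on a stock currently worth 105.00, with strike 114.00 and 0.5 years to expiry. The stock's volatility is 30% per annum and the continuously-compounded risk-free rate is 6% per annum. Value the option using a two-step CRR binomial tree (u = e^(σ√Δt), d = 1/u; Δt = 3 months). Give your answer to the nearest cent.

CRR parameters: u = e^(σ√Δt) = e^(0.3·√0.25) = 1.1618, d = 1/u = 0.8607
Per-period rate: rΔt = 0.06·0.25 = 0.015, so R = e^0.015 = 1.0151
Risk-neutral probability p = (e^0.015 − 0.8607)/(1.1618 − 0.8607) = 0.1544/0.3011 = 0.5128
Terminal stock prices: S_uu = 141.7, S_ud = 105, S_dd = 77.79
Terminal payoffs (S − K): max(27.74, 0) = 27.74, max(-9, 0) = 0, max(-36.21, 0) = 0
Node u (S = 122): V_u = e^(−0.015)·[0.5128·27.7352 + 0.4872·0.0000] = 14.0097
Node d (S = 90.37): V_d = e^(−0.015)·[0.5128·0.0000 + 0.4872·0.0000] = 0.0000
Node 0 (S = 105): V_0 = e^(−0.015)·[0.5128·14.0097 + 0.4872·0.0000] = 7.0767

7.08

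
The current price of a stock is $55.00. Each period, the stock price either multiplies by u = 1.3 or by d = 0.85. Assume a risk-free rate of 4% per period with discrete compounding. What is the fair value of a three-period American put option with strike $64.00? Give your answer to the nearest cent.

Risk-neutral probability p = (1 + 0.04 − 0.85)/(1.3 − 0.85) = 0.1900/0.4500 = 0.4222
Terminal stock prices: S_uuu = 120.8, S_uud = 79.01, S_udd = 51.66, S_ddd = 33.78
Terminal payoffs (K − S): max(-56.84, 0) = 0, max(-15.01, 0) = 0, max(12.34, 0) = 12.34, max(30.22, 0) = 30.22
Node uu (S = 92.95): continuation = 1/1.04·[0.4222·0.0000 + 0.5778·0.0000] = 0.0000; exercise value = 0.0000 ≤ continuation, so V_uu = 0.0000
Node ud (S = 60.77): continuation = 1/1.04·[0.4222·0.0000 + 0.5778·12.3413] = 6.8563; exercise value = 3.2250 ≤ continuation, so V_ud = 6.8563
Node dd (S = 39.74): continuation = 1/1.04·[0.4222·12.3413 + 0.5778·30.2231] = 21.8010; exercise value = 24.2625 > continuation, so V_dd = 24.2625 (exercise)
Node u (S = 71.5): continuation = 1/1.04·[0.4222·0.0000 + 0.5778·6.8563] = 3.8090; exercise value = 0.0000 ≤ continuation, so V_u = 3.8090
Node d (S = 46.75): continuation = 1/1.04·[0.4222·6.8563 + 0.5778·24.2625] = 16.2627; exercise value = 17.2500 > continuation, so V_d = 17.2500 (exercise)
Node 0 (S = 55): continuation = 1/1.04·[0.4222·3.8090 + 0.5778·17.2500] = 11.1297; exercise value = 9.0000 ≤ continuation, so V_0 = 11.1297

$11.13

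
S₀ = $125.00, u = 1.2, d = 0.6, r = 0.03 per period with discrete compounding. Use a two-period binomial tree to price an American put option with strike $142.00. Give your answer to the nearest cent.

$28.38

Risk-neutral probability p = (1 + 0.03 − 0.6)/(1.2 − 0.6) = 0.4300/0.6000 = 0.7167
Terminal stock prices: S_uu = 180, S_ud = 90, S_dd = 45
Terminal payoffs (K − S): max(-38, 0) = 0, max(52, 0) = 52, max(97, 0) = 97
Node u (S = 150): continuation = 1/1.03·[0.7167·0.0000 + 0.2833·52.0000] = 14.3042; exercise value = 0.0000 ≤ continuation, so V_u = 14.3042
Node d (S = 75): continuation = 1/1.03·[0.7167·52.0000 + 0.2833·97.0000] = 62.8641; exercise value = 67.0000 > continuation, so V_d = 67.0000 (exercise)
Node 0 (S = 125): continuation = 1/1.03·[0.7167·14.3042 + 0.2833·67.0000] = 28.3832; exercise value = 17.0000 ≤ continuation, so V_0 = 28.3832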